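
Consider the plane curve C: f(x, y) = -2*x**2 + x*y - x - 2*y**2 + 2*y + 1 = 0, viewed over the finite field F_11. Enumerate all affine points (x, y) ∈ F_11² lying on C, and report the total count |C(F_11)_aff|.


Affine F_11-points: {(0, 3), (0, 9), (1, 3), (1, 4), (4, 5), (4, 9), (6, 0), (6, 4), (9, 5), (9, 6), (10, 0), (10, 6)}; count = 12.

For each of the 121 pairs (x, y) ∈ F_11², evaluate f(x, y) mod 11. Record the zeros.
  x = 0: [0↦1, 1↦1, 2↦8, 3↦0, 4↦10, 5↦5, 6↦7, 7↦5, 8↦10, 9↦0, 10↦8]  zeros at y ∈ {3, 9}
  x = 1: [0↦9, 1↦10, 2↦7, 3↦0, 4↦0, 5↦7, 6↦10, 7↦9, 8↦4, 9↦6, 10↦4]  zeros at y ∈ {3, 4}
  x = 2: [0↦2, 1↦4, 2↦2, 3↦7, 4↦8, 5↦5, 6↦9, 7↦9, 8↦5, 9↦8, 10↦7]  zeros at y ∈ ∅
  x = 3: [0↦2, 1↦5, 2↦4, 3↦10, 4↦1, 5↦10, 6↦4, 7↦5, 8↦2, 9↦6, 10↦6]  zeros at y ∈ ∅
  x = 4: [0↦9, 1↦2, 2↦2, 3↦9, 4↦1, 5↦0, 6↦6, 7↦8, 8↦6, 9↦0, 10↦1]  zeros at y ∈ {5, 9}
  x = 5: [0↦1, 1↦6, 2↦7, 3↦4, 4↦8, 5↦8, 6↦4, 7↦7, 8↦6, 9↦1, 10↦3]  zeros at y ∈ ∅
  x = 6: [0↦0, 1↦6, 2↦8, 3↦6, 4↦0, 5↦1, 6↦9, 7↦2, 8↦2, 9↦9, 10↦1]  zeros at y ∈ {0, 4}
  x = 7: [0↦6, 1↦2, 2↦5, 3↦4, 4↦10, 5↦1, 6↦10, 7↦4, 8↦5, 9↦2, 10↦6]  zeros at y ∈ ∅
  x = 8: [0↦8, 1↦5, 2↦9, 3↦9, 4↦5, 5↦8, 6↦7, 7↦2, 8↦4, 9↦2, 10↦7]  zeros at y ∈ ∅
  x = 9: [0↦6, 1↦4, 2↦9, 3↦10, 4↦7, 5↦0, 6↦0, 7↦7, 8↦10, 9↦9, 10↦4]  zeros at y ∈ {5, 6}
  x = 10: [0↦0, 1↦10, 2↦5, 3↦7, 4↦5, 5↦10, 6↦0, 7↦8, 8↦1, 9↦1, 10↦8]  zeros at y ∈ {0, 6}
Collecting zeros: affine points = {(0, 3), (0, 9), (1, 3), (1, 4), (4, 5), (4, 9), (6, 0), (6, 4), (9, 5), (9, 6), (10, 0), (10, 6)}.
Total count |C(F_11)_aff| = 12.


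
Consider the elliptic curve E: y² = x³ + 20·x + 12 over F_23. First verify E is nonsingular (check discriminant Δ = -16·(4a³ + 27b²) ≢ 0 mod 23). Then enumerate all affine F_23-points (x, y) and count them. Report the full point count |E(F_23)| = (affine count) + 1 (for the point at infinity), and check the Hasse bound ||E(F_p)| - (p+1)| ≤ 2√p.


Affine points = {(0, 9), (0, 14), (4, 8), (4, 15), (6, 7), (6, 16), (7, 9), (7, 14), (9, 1), (9, 22), (10, 4), (10, 19), (12, 5), (12, 18), (13, 10), (13, 13), (14, 0), (16, 9), (16, 14), (19, 11), (19, 12)}; affine count = 21; |E(F_23)| = 22.

Discriminant check: Δ ∝ 4a³ + 27b² = 4·20³ + 27·12² = 4·8000 + 27·144 ≡ 8 (mod 23). Nonzero ⇒ E is nonsingular.
For each x ∈ F_23, compute rhs = x³ + 20·x + 12 mod 23, then count y ∈ F_23 with y² ≡ rhs.
  x = 0: rhs = 12, matching y values: 9, 14 (2 points).
  x = 1: rhs = 10, matching y values: none (0 points).
  x = 2: rhs = 14, matching y values: none (0 points).
  x = 3: rhs = 7, matching y values: none (0 points).
  x = 4: rhs = 18, matching y values: 8, 15 (2 points).
  x = 5: rhs = 7, matching y values: none (0 points).
  x = 6: rhs = 3, matching y values: 7, 16 (2 points).
  x = 7: rhs = 12, matching y values: 9, 14 (2 points).
  x = 8: rhs = 17, matching y values: none (0 points).
  x = 9: rhs = 1, matching y values: 1, 22 (2 points).
  x = 10: rhs = 16, matching y values: 4, 19 (2 points).
  x = 11: rhs = 22, matching y values: none (0 points).
  x = 12: rhs = 2, matching y values: 5, 18 (2 points).
  x = 13: rhs = 8, matching y values: 10, 13 (2 points).
  x = 14: rhs = 0, matching y values: 0 (1 points).
  x = 15: rhs = 7, matching y values: none (0 points).
  x = 16: rhs = 12, matching y values: 9, 14 (2 points).
  x = 17: rhs = 21, matching y values: none (0 points).
  x = 18: rhs = 17, matching y values: none (0 points).
  x = 19: rhs = 6, matching y values: 11, 12 (2 points).
  x = 20: rhs = 17, matching y values: none (0 points).
  x = 21: rhs = 10, matching y values: none (0 points).
  x = 22: rhs = 14, matching y values: none (0 points).
Total affine count: 21.
Full point count |E(F_23)| = 21 + 1 = 22.
Hasse bound: |22 − (23+1)| = |-2| = 2 ≤ 2√23 ≈ 9.5917 ✓.


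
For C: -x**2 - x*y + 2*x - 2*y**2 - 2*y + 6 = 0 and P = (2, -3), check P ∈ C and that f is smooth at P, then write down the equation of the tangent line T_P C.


Tangent line at P: x + 8*y + 22 = 0.

Step 1: f(2, -3) = 0, so P lies on C.
Step 2: partial derivatives
  f_x(x, y) = -2*x - y + 2, f_y(x, y) = -x - 4*y - 2.
  f_x(P) = 1, f_y(P) = 8 (gradient nonzero, so P is smooth).
Step 3: tangent line at P: 1·(x − 2) + 8·(y − -3) = 0.
Expanding: x + 8*y + 22 = 0.


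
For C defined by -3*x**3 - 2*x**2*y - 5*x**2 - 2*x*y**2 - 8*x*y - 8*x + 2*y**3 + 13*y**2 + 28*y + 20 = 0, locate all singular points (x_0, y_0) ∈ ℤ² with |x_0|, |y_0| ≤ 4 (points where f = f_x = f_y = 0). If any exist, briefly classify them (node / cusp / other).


Singular points: {(0, -2)}; classification: node.

Compute partial derivatives:
  f_x = -9*x**2 - 4*x*y - 10*x - 2*y**2 - 8*y - 8.
  f_y = -2*x**2 - 4*x*y - 8*x + 6*y**2 + 26*y + 28.
Scan x_0 ∈ {−4, ..., 4}. For each x_0, f_y(x_0, y) is a polynomial in y; find its integer roots y ∈ {−4, ..., 4}, then test f_x and f at those candidates.
  x = -4: f_y(-4, y) = 6*y**2 + 42*y + 28; no integer root y with |y| ≤ 4.
  x = -3: f_y(-3, y) = 6*y**2 + 38*y + 34; no integer root y with |y| ≤ 4.
  x = -2: f_y(-2, y) = 6*y**2 + 34*y + 36; no integer root y with |y| ≤ 4.
  x = -1: f_y(-1, y) = 6*y**2 + 30*y + 34; no integer root y with |y| ≤ 4.
  x = 0: f_y(0, y) = 6*y**2 + 26*y + 28; vanishes at y ∈ {-2}. (0, -2): f_x = 0, f = 0 — SINGULAR.
  x = 1: f_y(1, y) = 6*y**2 + 22*y + 18; no integer root y with |y| ≤ 4.
  x = 2: f_y(2, y) = 6*y**2 + 18*y + 4; no integer root y with |y| ≤ 4.
  x = 3: f_y(3, y) = 6*y**2 + 14*y - 14; no integer root y with |y| ≤ 4.
  x = 4: f_y(4, y) = 6*y**2 + 10*y - 36; no integer root y with |y| ≤ 4.
Only singular point on the grid: (0, -2).
Classify: substitute x = 0 + u, y = -2 + v and expand: f = -3*u**3 - 2*u**2*v - u**2 - 2*u*v**2 + 2*v**3 + v**2.
No constant or linear terms (consistent with a singular point). Quadratic part: -u**2 + v**2. Cubic part: -3*u**3 - 2*u**2*v - 2*u*v**2 + 2*v**3.
The quadratic part v**2 - u**2 = (v − u)(v + u) splits into two distinct linear factors, so there are two distinct tangent lines y − -2 = ±(x − 0) — this is a node (ordinary double point).
Classification: node.


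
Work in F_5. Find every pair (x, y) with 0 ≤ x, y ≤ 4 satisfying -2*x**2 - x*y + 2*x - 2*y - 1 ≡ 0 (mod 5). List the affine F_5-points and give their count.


Affine F_5-points: {(0, 2), (1, 3), (2, 0), (4, 0)}; count = 4.

For each of the 25 pairs (x, y) ∈ F_5², evaluate f(x, y) mod 5. Record the zeros.
  x = 0: [0↦4, 1↦2, 2↦0, 3↦3, 4↦1]  zeros at y ∈ {2}
  x = 1: [0↦4, 1↦1, 2↦3, 3↦0, 4↦2]  zeros at y ∈ {3}
  x = 2: [0↦0, 1↦1, 2↦2, 3↦3, 4↦4]  zeros at y ∈ {0}
  x = 3: [0↦2, 1↦2, 2↦2, 3↦2, 4↦2]  zeros at y ∈ ∅
  x = 4: [0↦0, 1↦4, 2↦3, 3↦2, 4↦1]  zeros at y ∈ {0}
Collecting zeros: affine points = {(0, 2), (1, 3), (2, 0), (4, 0)}.
Total count |C(F_5)_aff| = 4.


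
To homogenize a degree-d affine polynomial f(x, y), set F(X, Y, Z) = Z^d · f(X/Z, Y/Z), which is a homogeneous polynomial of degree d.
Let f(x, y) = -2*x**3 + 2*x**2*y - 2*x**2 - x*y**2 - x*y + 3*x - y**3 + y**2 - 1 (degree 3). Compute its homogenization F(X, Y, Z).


F(X, Y, Z) = -2*X**3 + 2*X**2*Y - 2*X**2*Z - X*Y**2 - X*Y*Z + 3*X*Z**2 - Y**3 + Y**2*Z - Z**3

deg(f) = 3.
Substitute x = X/Z, y = Y/Z into f, then multiply by Z^3.
  monomial -2·x^3·y^0 ↦ -2·X^3·Y^0·Z^0.
  monomial 2·x^2·y^1 ↦ 2·X^2·Y^1·Z^0.
  monomial -2·x^2·y^0 ↦ -2·X^2·Y^0·Z^1.
  monomial -1·x^1·y^2 ↦ -1·X^1·Y^2·Z^0.
  monomial -1·x^1·y^1 ↦ -1·X^1·Y^1·Z^1.
  monomial 3·x^1·y^0 ↦ 3·X^1·Y^0·Z^2.
  monomial -1·x^0·y^3 ↦ -1·X^0·Y^3·Z^0.
  monomial 1·x^0·y^2 ↦ 1·X^0·Y^2·Z^1.
  monomial -1·x^0·y^0 ↦ -1·X^0·Y^0·Z^3.
Collecting: F(X, Y, Z) = -2*X**3 + 2*X**2*Y - 2*X**2*Z - X*Y**2 - X*Y*Z + 3*X*Z**2 - Y**3 + Y**2*Z - Z**3.


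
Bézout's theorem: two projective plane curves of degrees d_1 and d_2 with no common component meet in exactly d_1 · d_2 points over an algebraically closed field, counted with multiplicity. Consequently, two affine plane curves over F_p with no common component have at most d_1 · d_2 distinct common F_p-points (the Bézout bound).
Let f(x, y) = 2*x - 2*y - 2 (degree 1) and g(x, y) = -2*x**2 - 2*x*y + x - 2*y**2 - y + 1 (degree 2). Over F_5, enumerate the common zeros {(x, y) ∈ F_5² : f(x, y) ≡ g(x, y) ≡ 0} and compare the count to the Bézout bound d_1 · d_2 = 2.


Common zeros: {(0, 4), (1, 0)}; count = 2; Bézout bound = 2.

deg(f) = 1, deg(g) = 2, so Bézout bound = 2.
Scan x ∈ F_5. For each x, list the y ∈ F_5 with f(x, y) ≡ 0 and those with g(x, y) ≡ 0 (mod 5); the common zeros in that column are the intersection.
  x = 0: f ≡ 0 at y ∈ {4}; g ≡ 0 at y ∈ {3, 4}; common: {4}.
  x = 1: f ≡ 0 at y ∈ {0}; g ≡ 0 at y ∈ {0, 1}; common: {0}.
  x = 2: f ≡ 0 at y ∈ {1}; g ≡ 0 at y ∈ {0}; common: ∅.
  x = 3: f ≡ 0 at y ∈ {2}; g ≡ 0 at y ∈ ∅; common: ∅.
  x = 4: f ≡ 0 at y ∈ {3}; g ≡ 0 at y ∈ {4}; common: ∅.
Collecting: common zeros = {(0, 4), (1, 0)}, so the count is 2.
Comparison with the Bézout bound: 2 ≤ 2 = deg(f)·deg(g), as expected for curves with no common component (the bound is attained).


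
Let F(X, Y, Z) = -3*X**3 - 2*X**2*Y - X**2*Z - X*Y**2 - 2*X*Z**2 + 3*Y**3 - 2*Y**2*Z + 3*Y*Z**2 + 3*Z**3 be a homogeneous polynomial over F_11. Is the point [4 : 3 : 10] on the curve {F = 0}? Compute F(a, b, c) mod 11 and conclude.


F(4,3,10) ≡ 9 (mod 11); P is NOT on the curve.

Evaluate F(4, 3, 10) term-by-term (mod 11).
  -3*X**3 ↦ -3·64·1·1 = -192
  -2*X**2*Y ↦ -2·16·3·1 = -96
  -X**2*Z ↦ -1·16·1·10 = -160
  -X*Y**2 ↦ -1·4·9·1 = -36
  -2*X*Z**2 ↦ -2·4·1·100 = -800
  3*Y**3 ↦ 3·1·27·1 = 81
  -2*Y**2*Z ↦ -2·1·9·10 = -180
  3*Y*Z**2 ↦ 3·1·3·100 = 900
  3*Z**3 ↦ 3·1·1·1000 = 3000
Sum: F(4, 3, 10) = (-192) + (-96) + (-160) + (-36) + (-800) + (81) + (-180) + (900) + (3000) = 2517.
Reducing mod 11: 2517 ≡ 9 (mod 11).
Since F(a, b, c) ≡ 9 ≠ 0 (mod 11), P does NOT lie on the curve.


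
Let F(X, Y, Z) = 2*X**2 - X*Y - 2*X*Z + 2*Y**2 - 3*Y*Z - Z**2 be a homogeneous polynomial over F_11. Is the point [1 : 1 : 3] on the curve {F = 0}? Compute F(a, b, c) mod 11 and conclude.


F(1,1,3) ≡ 1 (mod 11); P is NOT on the curve.

Evaluate F(1, 1, 3) term-by-term (mod 11).
  2*X**2 ↦ 2·1·1·1 = 2
  -X*Y ↦ -1·1·1·1 = -1
  -2*X*Z ↦ -2·1·1·3 = -6
  2*Y**2 ↦ 2·1·1·1 = 2
  -3*Y*Z ↦ -3·1·1·3 = -9
  -Z**2 ↦ -1·1·1·9 = -9
Sum: F(1, 1, 3) = (2) + (-1) + (-6) + (2) + (-9) + (-9) = -21.
Reducing mod 11: -21 ≡ 1 (mod 11).
Since F(a, b, c) ≡ 1 ≠ 0 (mod 11), P does NOT lie on the curve.


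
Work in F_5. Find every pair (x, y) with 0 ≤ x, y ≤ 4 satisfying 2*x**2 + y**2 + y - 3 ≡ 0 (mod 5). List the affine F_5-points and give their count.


Affine F_5-points: {(1, 2), (2, 0), (2, 4), (3, 0), (3, 4), (4, 2)}; count = 6.

For each of the 25 pairs (x, y) ∈ F_5², evaluate f(x, y) mod 5. Record the zeros.
  x = 0: [0↦2, 1↦4, 2↦3, 3↦4, 4↦2]  zeros at y ∈ ∅
  x = 1: [0↦4, 1↦1, 2↦0, 3↦1, 4↦4]  zeros at y ∈ {2}
  x = 2: [0↦0, 1↦2, 2↦1, 3↦2, 4↦0]  zeros at y ∈ {0, 4}
  x = 3: [0↦0, 1↦2, 2↦1, 3↦2, 4↦0]  zeros at y ∈ {0, 4}
  x = 4: [0↦4, 1↦1, 2↦0, 3↦1, 4↦4]  zeros at y ∈ {2}
Collecting zeros: affine points = {(1, 2), (2, 0), (2, 4), (3, 0), (3, 4), (4, 2)}.
Total count |C(F_5)_aff| = 6.


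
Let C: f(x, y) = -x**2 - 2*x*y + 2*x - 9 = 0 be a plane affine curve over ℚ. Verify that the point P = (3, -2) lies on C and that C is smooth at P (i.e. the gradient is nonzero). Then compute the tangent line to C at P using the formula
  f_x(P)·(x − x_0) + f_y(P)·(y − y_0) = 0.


Tangent line at P: -6*y - 12 = 0.

Step 1: f(3, -2) = 0, so P lies on C.
Step 2: partial derivatives
  f_x(x, y) = -2*x - 2*y + 2, f_y(x, y) = -2*x.
  f_x(P) = 0, f_y(P) = -6 (gradient nonzero, so P is smooth).
Step 3: tangent line at P: 0·(x − 3) + -6·(y − -2) = 0.
Expanding: -6*y - 12 = 0.


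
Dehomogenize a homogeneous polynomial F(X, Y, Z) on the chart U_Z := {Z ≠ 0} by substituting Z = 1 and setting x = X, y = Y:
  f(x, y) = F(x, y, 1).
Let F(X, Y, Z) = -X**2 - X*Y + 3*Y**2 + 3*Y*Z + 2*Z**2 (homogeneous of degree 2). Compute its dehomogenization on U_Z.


f(x, y) = -x**2 - x*y + 3*y**2 + 3*y + 2

On U_Z we set Z = 1. Each monomial c·X^i·Y^j·Z^k in F becomes c·x^i·y^j·1^k = c·x^i·y^j.
Substituting Z = 1: F(X, Y, 1) = -x**2 - x*y + 3*y**2 + 3*y + 2.
Note: deg(f) ≤ deg(F) = 2; strict inequality happens when F is divisible by Z (lost terms).


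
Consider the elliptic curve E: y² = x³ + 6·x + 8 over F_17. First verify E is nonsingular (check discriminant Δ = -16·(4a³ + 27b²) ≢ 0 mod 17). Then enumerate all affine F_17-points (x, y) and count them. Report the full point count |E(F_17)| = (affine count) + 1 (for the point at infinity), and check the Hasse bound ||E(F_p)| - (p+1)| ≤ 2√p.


Affine points = {(0, 5), (0, 12), (1, 7), (1, 10), (3, 6), (3, 11), (7, 6), (7, 11), (9, 3), (9, 14), (16, 1), (16, 16)}; affine count = 12; |E(F_17)| = 13.

Discriminant check: Δ ∝ 4a³ + 27b² = 4·6³ + 27·8² = 4·216 + 27·64 ≡ 8 (mod 17). Nonzero ⇒ E is nonsingular.
For each x ∈ F_17, compute rhs = x³ + 6·x + 8 mod 17, then count y ∈ F_17 with y² ≡ rhs.
  x = 0: rhs = 8, matching y values: 5, 12 (2 points).
  x = 1: rhs = 15, matching y values: 7, 10 (2 points).
  x = 2: rhs = 11, matching y values: none (0 points).
  x = 3: rhs = 2, matching y values: 6, 11 (2 points).
  x = 4: rhs = 11, matching y values: none (0 points).
  x = 5: rhs = 10, matching y values: none (0 points).
  x = 6: rhs = 5, matching y values: none (0 points).
  x = 7: rhs = 2, matching y values: 6, 11 (2 points).
  x = 8: rhs = 7, matching y values: none (0 points).
  x = 9: rhs = 9, matching y values: 3, 14 (2 points).
  x = 10: rhs = 14, matching y values: none (0 points).
  x = 11: rhs = 11, matching y values: none (0 points).
  x = 12: rhs = 6, matching y values: none (0 points).
  x = 13: rhs = 5, matching y values: none (0 points).
  x = 14: rhs = 14, matching y values: none (0 points).
  x = 15: rhs = 5, matching y values: none (0 points).
  x = 16: rhs = 1, matching y values: 1, 16 (2 points).
Total affine count: 12.
Full point count |E(F_17)| = 12 + 1 = 13.
Hasse bound: |13 − (17+1)| = |-5| = 5 ≤ 2√17 ≈ 8.2462 ✓.


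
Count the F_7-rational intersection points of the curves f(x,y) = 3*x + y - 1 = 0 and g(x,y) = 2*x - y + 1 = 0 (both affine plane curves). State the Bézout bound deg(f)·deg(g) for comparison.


Common zeros: {(0, 1)}; count = 1; Bézout bound = 1.

deg(f) = 1, deg(g) = 1, so Bézout bound = 1.
Scan x ∈ F_7. For each x, list the y ∈ F_7 with f(x, y) ≡ 0 and those with g(x, y) ≡ 0 (mod 7); the common zeros in that column are the intersection.
  x = 0: f ≡ 0 at y ∈ {1}; g ≡ 0 at y ∈ {1}; common: {1}.
  x = 1: f ≡ 0 at y ∈ {5}; g ≡ 0 at y ∈ {3}; common: ∅.
  x = 2: f ≡ 0 at y ∈ {2}; g ≡ 0 at y ∈ {5}; common: ∅.
  x = 3: f ≡ 0 at y ∈ {6}; g ≡ 0 at y ∈ {0}; common: ∅.
  x = 4: f ≡ 0 at y ∈ {3}; g ≡ 0 at y ∈ {2}; common: ∅.
  x = 5: f ≡ 0 at y ∈ {0}; g ≡ 0 at y ∈ {4}; common: ∅.
  x = 6: f ≡ 0 at y ∈ {4}; g ≡ 0 at y ∈ {6}; common: ∅.
Collecting: common zeros = {(0, 1)}, so the count is 1.
Comparison with the Bézout bound: 1 ≤ 1 = deg(f)·deg(g), as expected for curves with no common component (the bound is attained).


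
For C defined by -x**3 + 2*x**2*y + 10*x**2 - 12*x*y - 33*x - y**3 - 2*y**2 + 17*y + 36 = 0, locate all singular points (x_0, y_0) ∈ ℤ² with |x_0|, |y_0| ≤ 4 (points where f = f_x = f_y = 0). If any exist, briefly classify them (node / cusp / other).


Singular points: {(3, -1)}; classification: node.

Compute partial derivatives:
  f_x = -3*x**2 + 4*x*y + 20*x - 12*y - 33.
  f_y = 2*x**2 - 12*x - 3*y**2 - 4*y + 17.
Scan x_0 ∈ {−4, ..., 4}. For each x_0, f_y(x_0, y) is a polynomial in y; find its integer roots y ∈ {−4, ..., 4}, then test f_x and f at those candidates.
  x = -4: f_y(-4, y) = -3*y**2 - 4*y + 97; no integer root y with |y| ≤ 4.
  x = -3: f_y(-3, y) = -3*y**2 - 4*y + 71; no integer root y with |y| ≤ 4.
  x = -2: f_y(-2, y) = -3*y**2 - 4*y + 49; no integer root y with |y| ≤ 4.
  x = -1: f_y(-1, y) = -3*y**2 - 4*y + 31; no integer root y with |y| ≤ 4.
  x = 0: f_y(0, y) = -3*y**2 - 4*y + 17; no integer root y with |y| ≤ 4.
  x = 1: f_y(1, y) = -3*y**2 - 4*y + 7; vanishes at y ∈ {1}. (1, 1): f_x = -24 ≠ 0.
  x = 2: f_y(2, y) = -3*y**2 - 4*y + 1; no integer root y with |y| ≤ 4.
  x = 3: f_y(3, y) = -3*y**2 - 4*y - 1; vanishes at y ∈ {-1}. (3, -1): f_x = 0, f = 0 — SINGULAR.
  x = 4: f_y(4, y) = -3*y**2 - 4*y + 1; no integer root y with |y| ≤ 4.
Only singular point on the grid: (3, -1).
Classify: substitute x = 3 + u, y = -1 + v and expand: f = -u**3 + 2*u**2*v - u**2 - v**3 + v**2.
No constant or linear terms (consistent with a singular point). Quadratic part: -u**2 + v**2. Cubic part: -u**3 + 2*u**2*v - v**3.
The quadratic part v**2 - u**2 = (v − u)(v + u) splits into two distinct linear factors, so there are two distinct tangent lines y − -1 = ±(x − 3) — this is a node (ordinary double point).
Classification: node.


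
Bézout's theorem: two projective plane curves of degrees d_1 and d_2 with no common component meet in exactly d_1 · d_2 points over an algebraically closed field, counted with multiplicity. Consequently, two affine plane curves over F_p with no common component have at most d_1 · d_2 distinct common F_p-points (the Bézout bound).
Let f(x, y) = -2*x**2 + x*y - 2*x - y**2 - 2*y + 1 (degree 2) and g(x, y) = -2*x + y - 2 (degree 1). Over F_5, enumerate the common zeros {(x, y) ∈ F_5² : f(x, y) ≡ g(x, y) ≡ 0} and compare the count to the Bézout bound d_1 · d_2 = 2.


Common zeros: ∅; count = 0; Bézout bound = 2.

deg(f) = 2, deg(g) = 1, so Bézout bound = 2.
Scan x ∈ F_5. For each x, list the y ∈ F_5 with f(x, y) ≡ 0 and those with g(x, y) ≡ 0 (mod 5); the common zeros in that column are the intersection.
  x = 0: f ≡ 0 at y ∈ ∅; g ≡ 0 at y ∈ {2}; common: ∅.
  x = 1: f ≡ 0 at y ∈ {1, 3}; g ≡ 0 at y ∈ {4}; common: ∅.
  x = 2: f ≡ 0 at y ∈ {2, 3}; g ≡ 0 at y ∈ {1}; common: ∅.
  x = 3: f ≡ 0 at y ∈ {2, 4}; g ≡ 0 at y ∈ {3}; common: ∅.
  x = 4: f ≡ 0 at y ∈ ∅; g ≡ 0 at y ∈ {0}; common: ∅.
Collecting: common zeros = ∅, so the count is 0.
Comparison with the Bézout bound: 0 ≤ 2 = deg(f)·deg(g), as expected for curves with no common component (the affine F_5-count falls short of the bound because intersections may lie at infinity, over extension fields, or carry multiplicity).


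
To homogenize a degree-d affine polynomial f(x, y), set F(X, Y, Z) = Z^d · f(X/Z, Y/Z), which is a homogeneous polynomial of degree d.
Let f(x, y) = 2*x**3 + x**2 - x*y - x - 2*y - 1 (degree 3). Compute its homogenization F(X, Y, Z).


F(X, Y, Z) = 2*X**3 + X**2*Z - X*Y*Z - X*Z**2 - 2*Y*Z**2 - Z**3

deg(f) = 3.
Substitute x = X/Z, y = Y/Z into f, then multiply by Z^3.
  monomial 2·x^3·y^0 ↦ 2·X^3·Y^0·Z^0.
  monomial 1·x^2·y^0 ↦ 1·X^2·Y^0·Z^1.
  monomial -1·x^1·y^1 ↦ -1·X^1·Y^1·Z^1.
  monomial -1·x^1·y^0 ↦ -1·X^1·Y^0·Z^2.
  monomial -2·x^0·y^1 ↦ -2·X^0·Y^1·Z^2.
  monomial -1·x^0·y^0 ↦ -1·X^0·Y^0·Z^3.
Collecting: F(X, Y, Z) = 2*X**3 + X**2*Z - X*Y*Z - X*Z**2 - 2*Y*Z**2 - Z**3.


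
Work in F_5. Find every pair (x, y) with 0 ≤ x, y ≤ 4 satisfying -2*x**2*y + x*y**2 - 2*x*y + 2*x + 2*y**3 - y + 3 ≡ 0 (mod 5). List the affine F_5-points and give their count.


Affine F_5-points: {(1, 0), (1, 2), (2, 2), (2, 3), (2, 4), (3, 3), (3, 4)}; count = 7.

For each of the 25 pairs (x, y) ∈ F_5², evaluate f(x, y) mod 5. Record the zeros.
  x = 0: [0↦3, 1↦4, 2↦2, 3↦4, 4↦2]  zeros at y ∈ ∅
  x = 1: [0↦0, 1↦3, 2↦0, 3↦3, 4↦4]  zeros at y ∈ {0, 2}
  x = 2: [0↦2, 1↦3, 2↦0, 3↦0, 4↦0]  zeros at y ∈ {2, 3, 4}
  x = 3: [0↦4, 1↦4, 2↦2, 3↦0, 4↦0]  zeros at y ∈ {3, 4}
  x = 4: [0↦1, 1↦1, 2↦1, 3↦3, 4↦4]  zeros at y ∈ ∅
Collecting zeros: affine points = {(1, 0), (1, 2), (2, 2), (2, 3), (2, 4), (3, 3), (3, 4)}.
Total count |C(F_5)_aff| = 7.


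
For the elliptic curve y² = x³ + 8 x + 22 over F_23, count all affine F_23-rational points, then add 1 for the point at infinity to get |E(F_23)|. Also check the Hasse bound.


Affine points = {(1, 10), (1, 13), (2, 0), (3, 2), (3, 21), (4, 7), (4, 16), (5, 7), (5, 16), (8, 0), (9, 8), (9, 15), (12, 11), (12, 12), (13, 0), (14, 7), (14, 16), (18, 8), (18, 15), (19, 8), (19, 15), (22, 6), (22, 17)}; affine count = 23; |E(F_23)| = 24.

Discriminant check: Δ ∝ 4a³ + 27b² = 4·8³ + 27·22² = 4·512 + 27·484 ≡ 5 (mod 23). Nonzero ⇒ E is nonsingular.
For each x ∈ F_23, compute rhs = x³ + 8·x + 22 mod 23, then count y ∈ F_23 with y² ≡ rhs.
  x = 0: rhs = 22, matching y values: none (0 points).
  x = 1: rhs = 8, matching y values: 10, 13 (2 points).
  x = 2: rhs = 0, matching y values: 0 (1 points).
  x = 3: rhs = 4, matching y values: 2, 21 (2 points).
  x = 4: rhs = 3, matching y values: 7, 16 (2 points).
  x = 5: rhs = 3, matching y values: 7, 16 (2 points).
  x = 6: rhs = 10, matching y values: none (0 points).
  x = 7: rhs = 7, matching y values: none (0 points).
  x = 8: rhs = 0, matching y values: 0 (1 points).
  x = 9: rhs = 18, matching y values: 8, 15 (2 points).
  x = 10: rhs = 21, matching y values: none (0 points).
  x = 11: rhs = 15, matching y values: none (0 points).
  x = 12: rhs = 6, matching y values: 11, 12 (2 points).
  x = 13: rhs = 0, matching y values: 0 (1 points).
  x = 14: rhs = 3, matching y values: 7, 16 (2 points).
  x = 15: rhs = 21, matching y values: none (0 points).
  x = 16: rhs = 14, matching y values: none (0 points).
  x = 17: rhs = 11, matching y values: none (0 points).
  x = 18: rhs = 18, matching y values: 8, 15 (2 points).
  x = 19: rhs = 18, matching y values: 8, 15 (2 points).
  x = 20: rhs = 17, matching y values: none (0 points).
  x = 21: rhs = 21, matching y values: none (0 points).
  x = 22: rhs = 13, matching y values: 6, 17 (2 points).
Total affine count: 23.
Full point count |E(F_23)| = 23 + 1 = 24.
Hasse bound: |24 − (23+1)| = |0| = 0 ≤ 2√23 ≈ 9.5917 ✓.


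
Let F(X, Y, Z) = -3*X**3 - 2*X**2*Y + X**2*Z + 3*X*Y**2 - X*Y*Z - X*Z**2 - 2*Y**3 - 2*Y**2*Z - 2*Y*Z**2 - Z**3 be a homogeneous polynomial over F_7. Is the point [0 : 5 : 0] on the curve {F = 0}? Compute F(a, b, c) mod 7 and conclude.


F(0,5,0) ≡ 2 (mod 7); P is NOT on the curve.

Evaluate F(0, 5, 0) term-by-term (mod 7).
  -3*X**3 ↦ -3·0·1·1 = 0
  -2*X**2*Y ↦ -2·0·5·1 = 0
  X**2*Z ↦ 1·0·1·0 = 0
  3*X*Y**2 ↦ 3·0·25·1 = 0
  -X*Y*Z ↦ -1·0·5·0 = 0
  -X*Z**2 ↦ -1·0·1·0 = 0
  -2*Y**3 ↦ -2·1·125·1 = -250
  -2*Y**2*Z ↦ -2·1·25·0 = 0
  -2*Y*Z**2 ↦ -2·1·5·0 = 0
  -Z**3 ↦ -1·1·1·0 = 0
Sum: F(0, 5, 0) = (0) + (0) + (0) + (0) + (0) + (0) + (-250) + (0) + (0) + (0) = -250.
Reducing mod 7: -250 ≡ 2 (mod 7).
Since F(a, b, c) ≡ 2 ≠ 0 (mod 7), P does NOT lie on the curve.


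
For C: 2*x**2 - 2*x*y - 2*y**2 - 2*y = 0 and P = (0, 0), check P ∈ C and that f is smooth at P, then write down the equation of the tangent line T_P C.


Tangent line at P: -2*y = 0.

Step 1: f(0, 0) = 0, so P lies on C.
Step 2: partial derivatives
  f_x(x, y) = 4*x - 2*y, f_y(x, y) = -2*x - 4*y - 2.
  f_x(P) = 0, f_y(P) = -2 (gradient nonzero, so P is smooth).
Step 3: tangent line at P: 0·(x − 0) + -2·(y − 0) = 0.
Expanding: -2*y = 0.


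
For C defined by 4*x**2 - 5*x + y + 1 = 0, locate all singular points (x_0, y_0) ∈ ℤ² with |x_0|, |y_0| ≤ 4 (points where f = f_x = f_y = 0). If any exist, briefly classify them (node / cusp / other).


No singular points in the scanned grid; C is smooth there.

Compute partial derivatives:
  f_x = 8*x - 5.
  f_y = 1.
f_y = 1 is a nonzero constant, so f_y never vanishes: no point (x, y) can satisfy f = f_x = f_y = 0. In particular no (x, y) ∈ {−4, ..., 4}² is singular; the curve is smooth.


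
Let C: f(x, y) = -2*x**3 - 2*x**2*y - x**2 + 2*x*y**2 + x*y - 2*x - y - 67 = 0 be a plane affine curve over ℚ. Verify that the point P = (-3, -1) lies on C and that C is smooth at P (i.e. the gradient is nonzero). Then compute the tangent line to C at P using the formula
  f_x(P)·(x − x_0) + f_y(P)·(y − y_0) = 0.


Tangent line at P: -61*x - 10*y - 193 = 0.

Step 1: f(-3, -1) = 0, so P lies on C.
Step 2: partial derivatives
  f_x(x, y) = -6*x**2 - 4*x*y - 2*x + 2*y**2 + y - 2, f_y(x, y) = -2*x**2 + 4*x*y + x - 1.
  f_x(P) = -61, f_y(P) = -10 (gradient nonzero, so P is smooth).
Step 3: tangent line at P: -61·(x − -3) + -10·(y − -1) = 0.
Expanding: -61*x - 10*y - 193 = 0.


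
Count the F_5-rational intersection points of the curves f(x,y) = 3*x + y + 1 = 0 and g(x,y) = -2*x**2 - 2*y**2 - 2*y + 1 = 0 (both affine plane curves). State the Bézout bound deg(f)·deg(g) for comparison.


Common zeros: {(1, 1)}; count = 1; Bézout bound = 2.

deg(f) = 1, deg(g) = 2, so Bézout bound = 2.
Scan x ∈ F_5. For each x, list the y ∈ F_5 with f(x, y) ≡ 0 and those with g(x, y) ≡ 0 (mod 5); the common zeros in that column are the intersection.
  x = 0: f ≡ 0 at y ∈ {4}; g ≡ 0 at y ∈ ∅; common: ∅.
  x = 1: f ≡ 0 at y ∈ {1}; g ≡ 0 at y ∈ {1, 3}; common: {1}.
  x = 2: f ≡ 0 at y ∈ {3}; g ≡ 0 at y ∈ ∅; common: ∅.
  x = 3: f ≡ 0 at y ∈ {0}; g ≡ 0 at y ∈ ∅; common: ∅.
  x = 4: f ≡ 0 at y ∈ {2}; g ≡ 0 at y ∈ {1, 3}; common: ∅.
Collecting: common zeros = {(1, 1)}, so the count is 1.
Comparison with the Bézout bound: 1 ≤ 2 = deg(f)·deg(g), as expected for curves with no common component (the affine F_5-count falls short of the bound because intersections may lie at infinity, over extension fields, or carry multiplicity).


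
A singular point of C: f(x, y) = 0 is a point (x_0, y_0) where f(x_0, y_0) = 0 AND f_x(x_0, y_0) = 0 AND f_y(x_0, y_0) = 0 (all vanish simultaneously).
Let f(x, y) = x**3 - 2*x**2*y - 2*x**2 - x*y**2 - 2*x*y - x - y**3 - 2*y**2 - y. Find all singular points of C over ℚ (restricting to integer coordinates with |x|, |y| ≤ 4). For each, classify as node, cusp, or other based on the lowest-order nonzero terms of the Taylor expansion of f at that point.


Singular points: {(0, -1)}; classification: cusp.

Compute partial derivatives:
  f_x = 3*x**2 - 4*x*y - 4*x - y**2 - 2*y - 1.
  f_y = -2*x**2 - 2*x*y - 2*x - 3*y**2 - 4*y - 1.
Scan x_0 ∈ {−4, ..., 4}. For each x_0, f_y(x_0, y) is a polynomial in y; find its integer roots y ∈ {−4, ..., 4}, then test f_x and f at those candidates.
  x = -4: f_y(-4, y) = -3*y**2 + 4*y - 25; no integer root y with |y| ≤ 4.
  x = -3: f_y(-3, y) = -3*y**2 + 2*y - 13; no integer root y with |y| ≤ 4.
  x = -2: f_y(-2, y) = -3*y**2 - 5; no integer root y with |y| ≤ 4.
  x = -1: f_y(-1, y) = -3*y**2 - 2*y - 1; no integer root y with |y| ≤ 4.
  x = 0: f_y(0, y) = -3*y**2 - 4*y - 1; vanishes at y ∈ {-1}. (0, -1): f_x = 0, f = 0 — SINGULAR.
  x = 1: f_y(1, y) = -3*y**2 - 6*y - 5; no integer root y with |y| ≤ 4.
  x = 2: f_y(2, y) = -3*y**2 - 8*y - 13; no integer root y with |y| ≤ 4.
  x = 3: f_y(3, y) = -3*y**2 - 10*y - 25; no integer root y with |y| ≤ 4.
  x = 4: f_y(4, y) = -3*y**2 - 12*y - 41; no integer root y with |y| ≤ 4.
Only singular point on the grid: (0, -1).
Classify: substitute x = 0 + u, y = -1 + v and expand: f = u**3 - 2*u**2*v - u*v**2 - v**3 + v**2.
No constant or linear terms (consistent with a singular point). Quadratic part: v**2. Cubic part: u**3 - 2*u**2*v - u*v**2 - v**3.
The quadratic part v**2 is a perfect square, so there is a single (double) tangent line v = 0, i.e. y = -1. Restricting the cubic part to that line (v = 0) leaves u**3 ≠ 0, so f is not divisible by v and the branch is v² ≈ -u**3 to lowest order — this is a cusp.
Classification: cusp.


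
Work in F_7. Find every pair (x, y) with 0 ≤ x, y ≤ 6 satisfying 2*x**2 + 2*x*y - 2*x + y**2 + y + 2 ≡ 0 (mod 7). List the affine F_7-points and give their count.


Affine F_7-points: {(0, 3), (1, 5), (1, 6), (2, 4), (2, 5), (3, 0), (5, 0), (5, 3)}; count = 8.

For each of the 49 pairs (x, y) ∈ F_7², evaluate f(x, y) mod 7. Record the zeros.
  x = 0: [0↦2, 1↦4, 2↦1, 3↦0, 4↦1, 5↦4, 6↦2]  zeros at y ∈ {3}
  x = 1: [0↦2, 1↦6, 2↦5, 3↦6, 4↦2, 5↦0, 6↦0]  zeros at y ∈ {5, 6}
  x = 2: [0↦6, 1↦5, 2↦6, 3↦2, 4↦0, 5↦0, 6↦2]  zeros at y ∈ {4, 5}
  x = 3: [0↦0, 1↦1, 2↦4, 3↦2, 4↦2, 5↦4, 6↦1]  zeros at y ∈ {0}
  x = 4: [0↦5, 1↦1, 2↦6, 3↦6, 4↦1, 5↦5, 6↦4]  zeros at y ∈ ∅
  x = 5: [0↦0, 1↦5, 2↦5, 3↦0, 4↦4, 5↦3, 6↦4]  zeros at y ∈ {0, 3}
  x = 6: [0↦6, 1↦6, 2↦1, 3↦5, 4↦4, 5↦5, 6↦1]  zeros at y ∈ ∅
Collecting zeros: affine points = {(0, 3), (1, 5), (1, 6), (2, 4), (2, 5), (3, 0), (5, 0), (5, 3)}.
Total count |C(F_7)_aff| = 8.


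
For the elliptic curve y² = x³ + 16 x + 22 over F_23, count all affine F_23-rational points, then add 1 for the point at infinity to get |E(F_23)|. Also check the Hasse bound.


Affine points = {(1, 4), (1, 19), (2, 4), (2, 19), (4, 9), (4, 14), (6, 9), (6, 14), (8, 8), (8, 15), (10, 3), (10, 20), (13, 9), (13, 14), (14, 0), (15, 7), (15, 16), (16, 2), (16, 21), (17, 3), (17, 20), (18, 1), (18, 22), (19, 3), (19, 20), (20, 4), (20, 19)}; affine count = 27; |E(F_23)| = 28.

Discriminant check: Δ ∝ 4a³ + 27b² = 4·16³ + 27·22² = 4·4096 + 27·484 ≡ 12 (mod 23). Nonzero ⇒ E is nonsingular.
For each x ∈ F_23, compute rhs = x³ + 16·x + 22 mod 23, then count y ∈ F_23 with y² ≡ rhs.
  x = 0: rhs = 22, matching y values: none (0 points).
  x = 1: rhs = 16, matching y values: 4, 19 (2 points).
  x = 2: rhs = 16, matching y values: 4, 19 (2 points).
  x = 3: rhs = 5, matching y values: none (0 points).
  x = 4: rhs = 12, matching y values: 9, 14 (2 points).
  x = 5: rhs = 20, matching y values: none (0 points).
  x = 6: rhs = 12, matching y values: 9, 14 (2 points).
  x = 7: rhs = 17, matching y values: none (0 points).
  x = 8: rhs = 18, matching y values: 8, 15 (2 points).
  x = 9: rhs = 21, matching y values: none (0 points).
  x = 10: rhs = 9, matching y values: 3, 20 (2 points).
  x = 11: rhs = 11, matching y values: none (0 points).
  x = 12: rhs = 10, matching y values: none (0 points).
  x = 13: rhs = 12, matching y values: 9, 14 (2 points).
  x = 14: rhs = 0, matching y values: 0 (1 points).
  x = 15: rhs = 3, matching y values: 7, 16 (2 points).
  x = 16: rhs = 4, matching y values: 2, 21 (2 points).
  x = 17: rhs = 9, matching y values: 3, 20 (2 points).
  x = 18: rhs = 1, matching y values: 1, 22 (2 points).
  x = 19: rhs = 9, matching y values: 3, 20 (2 points).
  x = 20: rhs = 16, matching y values: 4, 19 (2 points).
  x = 21: rhs = 5, matching y values: none (0 points).
  x = 22: rhs = 5, matching y values: none (0 points).
Total affine count: 27.
Full point count |E(F_23)| = 27 + 1 = 28.
Hasse bound: |28 − (23+1)| = |4| = 4 ≤ 2√23 ≈ 9.5917 ✓.


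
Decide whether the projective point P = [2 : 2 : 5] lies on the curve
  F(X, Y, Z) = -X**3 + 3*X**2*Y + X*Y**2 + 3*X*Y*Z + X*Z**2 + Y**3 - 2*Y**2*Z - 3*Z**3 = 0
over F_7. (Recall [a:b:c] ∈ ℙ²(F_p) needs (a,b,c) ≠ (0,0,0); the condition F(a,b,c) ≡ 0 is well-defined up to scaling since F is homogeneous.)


F(2,2,5) ≡ 0 (mod 7); P is on the curve.

Evaluate F(2, 2, 5) term-by-term (mod 7).
  -X**3 ↦ -1·8·1·1 = -8
  3*X**2*Y ↦ 3·4·2·1 = 24
  X*Y**2 ↦ 1·2·4·1 = 8
  3*X*Y*Z ↦ 3·2·2·5 = 60
  X*Z**2 ↦ 1·2·1·25 = 50
  Y**3 ↦ 1·1·8·1 = 8
  -2*Y**2*Z ↦ -2·1·4·5 = -40
  -3*Z**3 ↦ -3·1·1·125 = -375
Sum: F(2, 2, 5) = (-8) + (24) + (8) + (60) + (50) + (8) + (-40) + (-375) = -273.
Reducing mod 7: -273 ≡ 0 (mod 7).
Since F(a, b, c) ≡ 0 (mod 7), P lies on the curve.


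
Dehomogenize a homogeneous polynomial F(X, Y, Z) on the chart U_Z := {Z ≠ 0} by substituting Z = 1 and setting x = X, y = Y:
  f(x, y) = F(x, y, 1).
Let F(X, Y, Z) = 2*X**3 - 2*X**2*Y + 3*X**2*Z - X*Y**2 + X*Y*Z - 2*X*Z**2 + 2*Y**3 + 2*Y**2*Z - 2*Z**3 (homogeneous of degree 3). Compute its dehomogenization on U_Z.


f(x, y) = 2*x**3 - 2*x**2*y + 3*x**2 - x*y**2 + x*y - 2*x + 2*y**3 + 2*y**2 - 2

On U_Z we set Z = 1. Each monomial c·X^i·Y^j·Z^k in F becomes c·x^i·y^j·1^k = c·x^i·y^j.
Substituting Z = 1: F(X, Y, 1) = 2*x**3 - 2*x**2*y + 3*x**2 - x*y**2 + x*y - 2*x + 2*y**3 + 2*y**2 - 2.
Note: deg(f) ≤ deg(F) = 3; strict inequality happens when F is divisible by Z (lost terms).


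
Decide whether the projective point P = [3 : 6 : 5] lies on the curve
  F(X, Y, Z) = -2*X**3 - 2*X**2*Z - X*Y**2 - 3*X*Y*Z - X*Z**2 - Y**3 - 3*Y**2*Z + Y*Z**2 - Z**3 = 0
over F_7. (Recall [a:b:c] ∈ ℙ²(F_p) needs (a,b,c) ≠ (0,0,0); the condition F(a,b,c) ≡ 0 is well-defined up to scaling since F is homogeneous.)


F(3,6,5) ≡ 2 (mod 7); P is NOT on the curve.

Evaluate F(3, 6, 5) term-by-term (mod 7).
  -2*X**3 ↦ -2·27·1·1 = -54
  -2*X**2*Z ↦ -2·9·1·5 = -90
  -X*Y**2 ↦ -1·3·36·1 = -108
  -3*X*Y*Z ↦ -3·3·6·5 = -270
  -X*Z**2 ↦ -1·3·1·25 = -75
  -Y**3 ↦ -1·1·216·1 = -216
  -3*Y**2*Z ↦ -3·1·36·5 = -540
  Y*Z**2 ↦ 1·1·6·25 = 150
  -Z**3 ↦ -1·1·1·125 = -125
Sum: F(3, 6, 5) = (-54) + (-90) + (-108) + (-270) + (-75) + (-216) + (-540) + (150) + (-125) = -1328.
Reducing mod 7: -1328 ≡ 2 (mod 7).
Since F(a, b, c) ≡ 2 ≠ 0 (mod 7), P does NOT lie on the curve.


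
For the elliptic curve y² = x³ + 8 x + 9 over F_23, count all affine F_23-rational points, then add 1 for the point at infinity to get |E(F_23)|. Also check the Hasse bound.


Affine points = {(0, 3), (0, 20), (1, 8), (1, 15), (4, 6), (4, 17), (5, 6), (5, 17), (10, 10), (10, 13), (11, 5), (11, 18), (12, 4), (12, 19), (14, 6), (14, 17), (15, 10), (15, 13), (16, 1), (16, 22), (20, 2), (20, 21), (21, 10), (21, 13), (22, 0)}; affine count = 25; |E(F_23)| = 26.

Discriminant check: Δ ∝ 4a³ + 27b² = 4·8³ + 27·9² = 4·512 + 27·81 ≡ 3 (mod 23). Nonzero ⇒ E is nonsingular.
For each x ∈ F_23, compute rhs = x³ + 8·x + 9 mod 23, then count y ∈ F_23 with y² ≡ rhs.
  x = 0: rhs = 9, matching y values: 3, 20 (2 points).
  x = 1: rhs = 18, matching y values: 8, 15 (2 points).
  x = 2: rhs = 10, matching y values: none (0 points).
  x = 3: rhs = 14, matching y values: none (0 points).
  x = 4: rhs = 13, matching y values: 6, 17 (2 points).
  x = 5: rhs = 13, matching y values: 6, 17 (2 points).
  x = 6: rhs = 20, matching y values: none (0 points).
  x = 7: rhs = 17, matching y values: none (0 points).
  x = 8: rhs = 10, matching y values: none (0 points).
  x = 9: rhs = 5, matching y values: none (0 points).
  x = 10: rhs = 8, matching y values: 10, 13 (2 points).
  x = 11: rhs = 2, matching y values: 5, 18 (2 points).
  x = 12: rhs = 16, matching y values: 4, 19 (2 points).
  x = 13: rhs = 10, matching y values: none (0 points).
  x = 14: rhs = 13, matching y values: 6, 17 (2 points).
  x = 15: rhs = 8, matching y values: 10, 13 (2 points).
  x = 16: rhs = 1, matching y values: 1, 22 (2 points).
  x = 17: rhs = 21, matching y values: none (0 points).
  x = 18: rhs = 5, matching y values: none (0 points).
  x = 19: rhs = 5, matching y values: none (0 points).
  x = 20: rhs = 4, matching y values: 2, 21 (2 points).
  x = 21: rhs = 8, matching y values: 10, 13 (2 points).
  x = 22: rhs = 0, matching y values: 0 (1 points).
Total affine count: 25.
Full point count |E(F_23)| = 25 + 1 = 26.
Hasse bound: |26 − (23+1)| = |2| = 2 ≤ 2√23 ≈ 9.5917 ✓.


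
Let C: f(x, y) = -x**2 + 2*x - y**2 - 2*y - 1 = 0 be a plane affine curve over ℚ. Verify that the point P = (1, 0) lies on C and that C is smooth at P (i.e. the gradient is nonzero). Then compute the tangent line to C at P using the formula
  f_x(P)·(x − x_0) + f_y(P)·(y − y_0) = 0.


Tangent line at P: -2*y = 0.

Step 1: f(1, 0) = 0, so P lies on C.
Step 2: partial derivatives
  f_x(x, y) = 2 - 2*x, f_y(x, y) = -2*y - 2.
  f_x(P) = 0, f_y(P) = -2 (gradient nonzero, so P is smooth).
Step 3: tangent line at P: 0·(x − 1) + -2·(y − 0) = 0.
Expanding: -2*y = 0.


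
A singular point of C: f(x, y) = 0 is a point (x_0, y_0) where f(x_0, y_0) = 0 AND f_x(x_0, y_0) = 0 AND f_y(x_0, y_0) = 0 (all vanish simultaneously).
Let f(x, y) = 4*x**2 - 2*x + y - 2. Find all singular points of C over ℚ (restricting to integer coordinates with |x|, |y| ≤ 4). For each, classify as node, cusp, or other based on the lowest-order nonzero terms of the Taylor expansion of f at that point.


No singular points in the scanned grid; C is smooth there.

Compute partial derivatives:
  f_x = 8*x - 2.
  f_y = 1.
f_y = 1 is a nonzero constant, so f_y never vanishes: no point (x, y) can satisfy f = f_x = f_y = 0. In particular no (x, y) ∈ {−4, ..., 4}² is singular; the curve is smooth.


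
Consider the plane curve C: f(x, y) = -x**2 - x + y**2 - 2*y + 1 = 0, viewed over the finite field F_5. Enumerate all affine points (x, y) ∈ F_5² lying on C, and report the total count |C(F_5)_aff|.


Affine F_5-points: {(0, 1), (2, 0), (2, 2), (4, 1)}; count = 4.

For each of the 25 pairs (x, y) ∈ F_5², evaluate f(x, y) mod 5. Record the zeros.
  x = 0: [0↦1, 1↦0, 2↦1, 3↦4, 4↦4]  zeros at y ∈ {1}
  x = 1: [0↦4, 1↦3, 2↦4, 3↦2, 4↦2]  zeros at y ∈ ∅
  x = 2: [0↦0, 1↦4, 2↦0, 3↦3, 4↦3]  zeros at y ∈ {0, 2}
  x = 3: [0↦4, 1↦3, 2↦4, 3↦2, 4↦2]  zeros at y ∈ ∅
  x = 4: [0↦1, 1↦0, 2↦1, 3↦4, 4↦4]  zeros at y ∈ {1}
Collecting zeros: affine points = {(0, 1), (2, 0), (2, 2), (4, 1)}.
Total count |C(F_5)_aff| = 4.


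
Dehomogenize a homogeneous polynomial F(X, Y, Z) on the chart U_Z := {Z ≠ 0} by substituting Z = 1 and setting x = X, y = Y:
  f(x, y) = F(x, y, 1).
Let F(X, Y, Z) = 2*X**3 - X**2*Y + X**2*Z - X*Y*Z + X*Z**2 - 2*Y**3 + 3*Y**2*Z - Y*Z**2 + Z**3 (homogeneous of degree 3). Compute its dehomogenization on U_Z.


f(x, y) = 2*x**3 - x**2*y + x**2 - x*y + x - 2*y**3 + 3*y**2 - y + 1

On U_Z we set Z = 1. Each monomial c·X^i·Y^j·Z^k in F becomes c·x^i·y^j·1^k = c·x^i·y^j.
Substituting Z = 1: F(X, Y, 1) = 2*x**3 - x**2*y + x**2 - x*y + x - 2*y**3 + 3*y**2 - y + 1.
Note: deg(f) ≤ deg(F) = 3; strict inequality happens when F is divisible by Z (lost terms).


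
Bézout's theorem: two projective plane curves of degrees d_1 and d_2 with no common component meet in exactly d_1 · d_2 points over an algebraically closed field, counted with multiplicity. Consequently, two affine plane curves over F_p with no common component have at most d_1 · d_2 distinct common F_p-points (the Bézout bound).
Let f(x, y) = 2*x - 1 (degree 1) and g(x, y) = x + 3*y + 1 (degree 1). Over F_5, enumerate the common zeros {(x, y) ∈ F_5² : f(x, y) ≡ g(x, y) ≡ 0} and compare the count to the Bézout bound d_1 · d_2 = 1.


Common zeros: {(3, 2)}; count = 1; Bézout bound = 1.

deg(f) = 1, deg(g) = 1, so Bézout bound = 1.
Scan x ∈ F_5. For each x, list the y ∈ F_5 with f(x, y) ≡ 0 and those with g(x, y) ≡ 0 (mod 5); the common zeros in that column are the intersection.
  x = 0: f ≡ 0 at y ∈ ∅; g ≡ 0 at y ∈ {3}; common: ∅.
  x = 1: f ≡ 0 at y ∈ ∅; g ≡ 0 at y ∈ {1}; common: ∅.
  x = 2: f ≡ 0 at y ∈ ∅; g ≡ 0 at y ∈ {4}; common: ∅.
  x = 3: f ≡ 0 at y ∈ {0, 1, 2, 3, 4}; g ≡ 0 at y ∈ {2}; common: {2}.
  x = 4: f ≡ 0 at y ∈ ∅; g ≡ 0 at y ∈ {0}; common: ∅.
Collecting: common zeros = {(3, 2)}, so the count is 1.
Comparison with the Bézout bound: 1 ≤ 1 = deg(f)·deg(g), as expected for curves with no common component (the bound is attained).


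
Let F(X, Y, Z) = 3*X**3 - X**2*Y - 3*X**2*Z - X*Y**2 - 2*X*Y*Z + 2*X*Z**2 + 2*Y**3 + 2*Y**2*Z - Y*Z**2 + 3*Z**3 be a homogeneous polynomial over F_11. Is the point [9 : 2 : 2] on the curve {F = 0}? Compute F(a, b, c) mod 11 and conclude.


F(9,2,2) ≡ 0 (mod 11); P is on the curve.

Evaluate F(9, 2, 2) term-by-term (mod 11).
  3*X**3 ↦ 3·729·1·1 = 2187
  -X**2*Y ↦ -1·81·2·1 = -162
  -3*X**2*Z ↦ -3·81·1·2 = -486
  -X*Y**2 ↦ -1·9·4·1 = -36
  -2*X*Y*Z ↦ -2·9·2·2 = -72
  2*X*Z**2 ↦ 2·9·1·4 = 72
  2*Y**3 ↦ 2·1·8·1 = 16
  2*Y**2*Z ↦ 2·1·4·2 = 16
  -Y*Z**2 ↦ -1·1·2·4 = -8
  3*Z**3 ↦ 3·1·1·8 = 24
Sum: F(9, 2, 2) = (2187) + (-162) + (-486) + (-36) + (-72) + (72) + (16) + (16) + (-8) + (24) = 1551.
Reducing mod 11: 1551 ≡ 0 (mod 11).
Since F(a, b, c) ≡ 0 (mod 11), P lies on the curve.
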